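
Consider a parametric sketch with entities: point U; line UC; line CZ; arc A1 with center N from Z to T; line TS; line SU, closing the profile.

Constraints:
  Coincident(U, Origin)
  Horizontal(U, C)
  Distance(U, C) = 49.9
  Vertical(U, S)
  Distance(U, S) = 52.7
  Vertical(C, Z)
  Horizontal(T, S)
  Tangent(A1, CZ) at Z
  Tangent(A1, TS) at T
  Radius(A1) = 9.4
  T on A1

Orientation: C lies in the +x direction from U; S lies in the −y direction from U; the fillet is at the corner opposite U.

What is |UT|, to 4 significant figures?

66.46

The virtual corner opposite U is at (49.90, -52.70). A1 meets CZ tangentially, so NZ is at right angles to CZ and the tangent condition forces NT to be normal to TS, with radius 9.4, so the center N sits 9.4 in from both sides at N = (40.50, -43.30). That places the tangent points at Z = (49.90, -43.30) on CZ and T = (40.50, -52.70) on TS. Then |UT| = |T − U| = 66.46.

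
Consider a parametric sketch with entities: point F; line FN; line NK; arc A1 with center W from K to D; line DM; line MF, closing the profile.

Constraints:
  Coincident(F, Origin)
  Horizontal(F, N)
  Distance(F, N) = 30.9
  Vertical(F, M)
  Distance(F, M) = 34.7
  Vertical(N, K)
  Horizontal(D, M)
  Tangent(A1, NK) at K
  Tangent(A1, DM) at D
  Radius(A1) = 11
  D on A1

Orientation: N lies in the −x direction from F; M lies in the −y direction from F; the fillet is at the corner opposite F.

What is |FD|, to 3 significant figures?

40.0

F is at the origin; F and N share the same y with |FN| = 30.9 and N on the −x side, so N = (-30.9, 0.00). F and M share the same x with |FM| = 34.7 and M on the −y side, so M = (0.00, -34.7). The virtual corner opposite F is at (-30.9, -34.7). A1 meets NK tangentially, so WK is at right angles to NK and the tangent condition forces WD to be normal to DM, with radius 11.0, so the center W sits 11.0 in from both sides at W = (-19.9, -23.7). That places the tangent points at K = (-30.9, -23.7) on NK and D = (-19.9, -34.7) on DM. Then |FD| = |D − F| = 40.0.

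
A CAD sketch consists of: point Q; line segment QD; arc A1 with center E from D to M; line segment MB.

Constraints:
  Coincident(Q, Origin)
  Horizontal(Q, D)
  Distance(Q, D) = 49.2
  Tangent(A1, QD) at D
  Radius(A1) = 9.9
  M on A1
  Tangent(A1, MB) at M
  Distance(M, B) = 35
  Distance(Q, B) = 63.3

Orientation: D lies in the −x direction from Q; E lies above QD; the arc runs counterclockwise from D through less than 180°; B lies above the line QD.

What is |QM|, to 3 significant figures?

40.9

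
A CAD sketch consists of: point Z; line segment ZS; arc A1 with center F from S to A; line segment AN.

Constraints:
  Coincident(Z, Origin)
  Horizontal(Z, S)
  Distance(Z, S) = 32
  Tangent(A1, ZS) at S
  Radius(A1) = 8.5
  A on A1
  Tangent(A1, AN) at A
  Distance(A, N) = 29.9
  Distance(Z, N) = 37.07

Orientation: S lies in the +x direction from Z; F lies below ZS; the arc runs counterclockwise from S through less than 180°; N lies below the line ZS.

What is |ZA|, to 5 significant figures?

24.633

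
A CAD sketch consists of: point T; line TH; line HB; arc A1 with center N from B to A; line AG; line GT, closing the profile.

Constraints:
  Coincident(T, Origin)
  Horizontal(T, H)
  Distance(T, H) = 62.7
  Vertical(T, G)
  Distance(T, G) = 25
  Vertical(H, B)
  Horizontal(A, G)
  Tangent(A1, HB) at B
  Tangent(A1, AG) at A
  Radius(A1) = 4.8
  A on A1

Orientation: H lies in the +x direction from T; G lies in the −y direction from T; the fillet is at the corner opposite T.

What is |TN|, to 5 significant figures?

61.323

TG is vertical with |TG| = 25.0 and G on the −y side, so G = (0.0000, -25.000). The virtual corner opposite T is at (62.700, -25.000). Since A1 is tangent to HB there, NB ⟂ HB and tangency of A1 to AG means the radius NA is perpendicular to AG, with radius 4.8, so the center N sits 4.8 in from both sides at N = (57.900, -20.200). Then |TN| = |N − T| = 61.323.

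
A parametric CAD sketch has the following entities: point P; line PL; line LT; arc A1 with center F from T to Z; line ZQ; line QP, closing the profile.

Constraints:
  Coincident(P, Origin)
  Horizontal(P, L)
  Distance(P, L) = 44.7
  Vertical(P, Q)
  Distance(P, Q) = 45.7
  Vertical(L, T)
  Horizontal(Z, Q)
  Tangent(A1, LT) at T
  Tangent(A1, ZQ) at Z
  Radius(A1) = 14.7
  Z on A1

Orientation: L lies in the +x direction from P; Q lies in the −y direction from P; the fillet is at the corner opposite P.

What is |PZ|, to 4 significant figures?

54.67

P is at the origin; PL is horizontal with |PL| = 44.7 and L on the +x side, so L = (44.70, 0.000). P and Q share the same x with |PQ| = 45.7 and Q on the −y side, so Q = (0.000, -45.70). The virtual corner opposite P is at (44.70, -45.70). A1 meets LT tangentially, so FT is at right angles to LT and tangency of A1 to ZQ means the radius FZ is perpendicular to ZQ, with radius 14.7, so the center F sits 14.7 in from both sides at F = (30.00, -31.00). That places the tangent points at T = (44.70, -31.00) on LT and Z = (30.00, -45.70) on ZQ. Then |PZ| = |Z − P| = 54.67.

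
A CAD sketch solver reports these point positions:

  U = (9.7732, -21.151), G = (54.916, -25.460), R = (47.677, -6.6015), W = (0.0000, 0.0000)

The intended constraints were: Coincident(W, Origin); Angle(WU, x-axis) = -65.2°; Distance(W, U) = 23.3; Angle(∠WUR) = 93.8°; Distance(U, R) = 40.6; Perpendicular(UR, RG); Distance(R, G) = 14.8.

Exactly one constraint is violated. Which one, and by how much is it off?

Distance(R, G) = 14.8 — off by 5.40.

W = (0.00, 0.00) ✓; WU at -65.20° ✓; |WU| = 23.30 ✓; ∠WUR = 93.80° ✓; |UR| = 40.60 ✓; ∠(UR, RG) = 90.00° ✓; |RG| = 20.20 ✗.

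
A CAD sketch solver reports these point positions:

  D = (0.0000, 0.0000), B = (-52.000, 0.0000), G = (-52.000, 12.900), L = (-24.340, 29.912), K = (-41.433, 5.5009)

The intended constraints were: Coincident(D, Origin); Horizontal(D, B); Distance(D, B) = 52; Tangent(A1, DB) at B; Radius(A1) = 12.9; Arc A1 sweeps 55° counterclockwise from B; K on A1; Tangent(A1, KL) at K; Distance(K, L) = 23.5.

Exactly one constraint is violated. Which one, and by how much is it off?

Distance(K, L) = 23.5 — off by 6.30.

D = (0.00, 0.00) ✓; D.y = 0.00, B.y = 0.00 ✓; |DB| = 52.00 ✓; ∠(GB, BD) = 90.00° ✓; |GB| = 12.90 ✓; bearing(G→K) − bearing(G→B) = 55.00° ✓; |GK| = 12.90 ✓; ∠(GK, KL) = 90.00° ✓; |KL| = 29.80 ✗.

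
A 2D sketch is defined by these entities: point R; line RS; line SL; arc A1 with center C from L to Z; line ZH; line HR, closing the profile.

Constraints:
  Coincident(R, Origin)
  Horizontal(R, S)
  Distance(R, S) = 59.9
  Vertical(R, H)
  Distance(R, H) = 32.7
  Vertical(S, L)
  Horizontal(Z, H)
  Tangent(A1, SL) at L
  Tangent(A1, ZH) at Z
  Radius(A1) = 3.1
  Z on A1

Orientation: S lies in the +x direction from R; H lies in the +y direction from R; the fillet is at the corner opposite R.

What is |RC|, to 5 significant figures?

64.050

RH is vertical with |RH| = 32.7 and H on the +y side, so H = (0.0000, 32.700). The virtual corner opposite R is at (59.900, 32.700). A1 meets SL tangentially, so CL is at right angles to SL and A1 meets ZH tangentially, so CZ is at right angles to ZH, with radius 3.1, so the center C sits 3.1 in from both sides at C = (56.800, 29.600). Then |RC| = |C − R| = 64.050.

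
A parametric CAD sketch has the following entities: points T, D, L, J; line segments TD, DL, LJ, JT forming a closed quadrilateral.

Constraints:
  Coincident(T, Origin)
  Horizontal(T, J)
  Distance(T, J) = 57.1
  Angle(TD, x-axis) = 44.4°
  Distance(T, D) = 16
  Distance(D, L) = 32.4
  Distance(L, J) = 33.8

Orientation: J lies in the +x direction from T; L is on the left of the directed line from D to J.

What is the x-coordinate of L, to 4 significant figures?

38.85

T is at the origin; T and J share the same y with |TJ| = 57.1 and J in +x, so J = (57.1, 0). TD runs at 44.4° with |TD| = 16.0, so D = (11.43, 11.19). L is determined by |DL| = 32.4 and |LJ| = 33.8 together: it lies at the intersection of circle(D, 32.4) and circle(J, 33.8). With |DJ| = 47.02, the foot of the radical line on DJ is 22.52 from D and the perpendicular offset is √(32.4² − 22.52²) = 23.29. Taking the left-of-DJ solution: L = (38.85, 28.45).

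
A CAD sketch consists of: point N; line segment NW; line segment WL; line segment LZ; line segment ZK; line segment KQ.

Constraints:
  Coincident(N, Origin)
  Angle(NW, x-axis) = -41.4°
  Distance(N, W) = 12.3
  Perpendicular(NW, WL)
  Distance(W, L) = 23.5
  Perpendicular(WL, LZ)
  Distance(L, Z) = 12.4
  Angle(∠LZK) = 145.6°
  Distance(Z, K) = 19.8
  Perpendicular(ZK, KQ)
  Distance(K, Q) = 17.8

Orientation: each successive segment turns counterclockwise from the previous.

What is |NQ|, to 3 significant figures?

6.81

N is at the origin; NW runs at -41.4° with length 12.3, so W = (9.23, -8.13). NW is perpendicular to WL, so WL runs at 48.6°; with |WL| = 23.5, L = (24.8, 9.49). WL ⟂ LZ, so LZ runs at 139°; with |LZ| = 12.4, Z = (15.5, 17.7). ∠LZK = 145.6° gives ZK at 173° from the x-axis; with |ZK| = 19.8, K = (-4.19, 20.1). ZK ⟂ KQ, so KQ runs at -97.0°; with |KQ| = 17.8, Q = (-6.36, 2.44). Then |NQ| = |Q − N| = 6.81.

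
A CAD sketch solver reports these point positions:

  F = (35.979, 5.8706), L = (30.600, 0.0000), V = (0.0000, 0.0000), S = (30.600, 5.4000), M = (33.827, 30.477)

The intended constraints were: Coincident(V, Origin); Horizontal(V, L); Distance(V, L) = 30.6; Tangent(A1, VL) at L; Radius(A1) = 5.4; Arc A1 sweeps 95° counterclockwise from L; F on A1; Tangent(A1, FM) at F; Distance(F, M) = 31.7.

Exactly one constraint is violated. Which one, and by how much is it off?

Distance(F, M) = 31.7 — off by 7.00.

V = (0.00, 0.00) ✓; V.y = 0.00, L.y = 0.00 ✓; |VL| = 30.60 ✓; ∠(SL, LV) = 90.00° ✓; |SL| = 5.400 ✓; bearing(S→F) − bearing(S→L) = 95.00° ✓; |SF| = 5.400 ✓; ∠(SF, FM) = 90.00° ✓; |FM| = 24.70 ✗.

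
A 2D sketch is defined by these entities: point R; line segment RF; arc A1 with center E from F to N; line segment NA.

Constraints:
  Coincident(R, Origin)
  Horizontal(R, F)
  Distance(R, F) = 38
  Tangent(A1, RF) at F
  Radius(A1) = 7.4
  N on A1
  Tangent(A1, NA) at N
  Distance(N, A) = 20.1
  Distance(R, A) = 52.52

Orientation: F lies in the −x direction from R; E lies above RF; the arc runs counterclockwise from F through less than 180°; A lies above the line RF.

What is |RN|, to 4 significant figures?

34.33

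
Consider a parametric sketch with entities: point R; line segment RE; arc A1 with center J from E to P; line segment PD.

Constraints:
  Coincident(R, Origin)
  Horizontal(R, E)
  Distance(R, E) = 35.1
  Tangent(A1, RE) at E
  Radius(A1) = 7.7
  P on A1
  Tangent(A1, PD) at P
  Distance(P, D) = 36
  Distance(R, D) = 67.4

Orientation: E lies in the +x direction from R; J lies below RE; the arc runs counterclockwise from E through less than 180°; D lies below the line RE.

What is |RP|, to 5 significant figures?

32.498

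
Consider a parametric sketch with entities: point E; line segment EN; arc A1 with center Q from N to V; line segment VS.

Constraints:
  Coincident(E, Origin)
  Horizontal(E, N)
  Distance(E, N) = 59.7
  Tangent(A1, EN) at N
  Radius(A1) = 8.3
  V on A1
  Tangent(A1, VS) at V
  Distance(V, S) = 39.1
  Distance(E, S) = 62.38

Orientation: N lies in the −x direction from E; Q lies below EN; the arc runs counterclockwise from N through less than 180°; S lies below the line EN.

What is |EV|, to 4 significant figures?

67.71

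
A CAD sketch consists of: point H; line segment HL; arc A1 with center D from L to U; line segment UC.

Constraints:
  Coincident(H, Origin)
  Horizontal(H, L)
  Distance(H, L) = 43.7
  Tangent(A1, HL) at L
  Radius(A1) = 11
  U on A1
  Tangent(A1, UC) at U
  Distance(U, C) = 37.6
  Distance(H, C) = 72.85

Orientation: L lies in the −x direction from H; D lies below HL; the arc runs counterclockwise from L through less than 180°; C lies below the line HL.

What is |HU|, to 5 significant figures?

55.827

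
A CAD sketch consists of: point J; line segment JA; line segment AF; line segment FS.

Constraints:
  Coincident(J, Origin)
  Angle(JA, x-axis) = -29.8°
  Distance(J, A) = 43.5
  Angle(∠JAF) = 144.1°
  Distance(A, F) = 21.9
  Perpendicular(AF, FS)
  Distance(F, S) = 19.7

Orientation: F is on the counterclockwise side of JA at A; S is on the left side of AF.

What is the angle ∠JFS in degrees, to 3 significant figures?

65.9°

J is at the origin; JA runs at -29.8° with length 43.5, so A = 43.5·(cos -29.8°, sin -29.8°) = (37.7, -21.6). ∠JAF = 144.1°, so AF runs at -29.8° + (180° − 144.1°) = 6.10° from the x-axis; with |AF| = 21.9, F = A + 21.9·(cos 6.10°, sin 6.10°) = (59.5, -19.3). The perpendicularity gives FS at right angles to AF; with |FS| = 19.7 on the left of AF, S = F + 19.7·(-0.106, 0.994) = (57.4, 0.297). Then cos ∠JFS = FJ·FS / (|FJ||FS|), giving 65.9°.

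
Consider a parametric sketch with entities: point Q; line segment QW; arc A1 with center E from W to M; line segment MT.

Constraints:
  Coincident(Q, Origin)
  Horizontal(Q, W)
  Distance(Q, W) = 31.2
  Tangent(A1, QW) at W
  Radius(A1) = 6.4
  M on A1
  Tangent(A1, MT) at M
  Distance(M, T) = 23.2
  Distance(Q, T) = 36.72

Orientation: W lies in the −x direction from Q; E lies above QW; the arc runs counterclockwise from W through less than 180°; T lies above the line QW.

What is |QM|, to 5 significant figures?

25.497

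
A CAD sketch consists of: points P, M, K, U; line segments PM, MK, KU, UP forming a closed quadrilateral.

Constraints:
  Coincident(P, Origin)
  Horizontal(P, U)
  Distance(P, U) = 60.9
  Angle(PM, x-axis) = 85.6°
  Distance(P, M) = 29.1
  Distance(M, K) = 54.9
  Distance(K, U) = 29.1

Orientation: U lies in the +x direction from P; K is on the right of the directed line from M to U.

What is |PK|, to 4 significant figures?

38.52

P is at the origin; P and U share the same y with |PU| = 60.9 and U in +x, so U = (60.9, 0). PM runs at 85.6° with |PM| = 29.1, so M = (2.233, 29.01). K is determined by |MK| = 54.9 and |KU| = 29.1 together: it lies at the intersection of circle(M, 54.9) and circle(U, 29.1). With |MU| = 65.45, the foot of the radical line on MU is 49.28 from M and the perpendicular offset is √(54.9² − 49.28²) = 24.19. Taking the right-of-MU solution: K = (35.68, -14.52).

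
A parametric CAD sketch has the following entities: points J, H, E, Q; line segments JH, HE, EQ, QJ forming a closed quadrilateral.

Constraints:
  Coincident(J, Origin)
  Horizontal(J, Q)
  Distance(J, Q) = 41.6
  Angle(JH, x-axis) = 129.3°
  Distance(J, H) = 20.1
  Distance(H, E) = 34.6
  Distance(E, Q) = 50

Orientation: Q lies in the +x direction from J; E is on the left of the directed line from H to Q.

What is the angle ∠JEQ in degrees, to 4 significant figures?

53.01°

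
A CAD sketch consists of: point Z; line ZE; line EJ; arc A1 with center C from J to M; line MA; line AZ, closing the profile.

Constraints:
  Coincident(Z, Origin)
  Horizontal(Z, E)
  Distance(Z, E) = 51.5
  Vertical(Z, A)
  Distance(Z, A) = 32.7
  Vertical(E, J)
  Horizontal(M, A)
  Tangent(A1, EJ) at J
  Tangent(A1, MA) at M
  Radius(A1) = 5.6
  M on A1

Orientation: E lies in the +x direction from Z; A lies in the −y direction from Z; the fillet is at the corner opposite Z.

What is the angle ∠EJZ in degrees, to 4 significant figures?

62.25°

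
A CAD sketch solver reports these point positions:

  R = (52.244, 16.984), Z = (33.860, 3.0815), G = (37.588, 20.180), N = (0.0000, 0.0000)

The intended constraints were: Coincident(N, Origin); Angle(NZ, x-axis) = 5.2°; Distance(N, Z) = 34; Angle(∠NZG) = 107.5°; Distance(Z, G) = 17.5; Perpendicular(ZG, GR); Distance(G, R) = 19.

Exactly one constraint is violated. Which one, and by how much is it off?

Distance(G, R) = 19 — off by 4.00.

N = (0.00, 0.00) ✓; NZ at 5.200° ✓; |NZ| = 34.00 ✓; ∠NZG = 107.5° ✓; |ZG| = 17.50 ✓; ∠(ZG, GR) = 90.00° ✓; |GR| = 15.00 ✗.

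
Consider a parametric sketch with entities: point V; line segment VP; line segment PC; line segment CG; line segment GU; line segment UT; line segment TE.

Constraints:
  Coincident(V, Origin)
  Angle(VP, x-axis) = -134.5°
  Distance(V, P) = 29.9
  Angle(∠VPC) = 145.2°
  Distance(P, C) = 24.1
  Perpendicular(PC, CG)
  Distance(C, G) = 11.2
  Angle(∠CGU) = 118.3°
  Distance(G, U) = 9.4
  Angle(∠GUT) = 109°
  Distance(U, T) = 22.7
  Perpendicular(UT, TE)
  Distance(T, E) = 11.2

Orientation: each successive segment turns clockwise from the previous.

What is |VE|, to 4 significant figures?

40.07

V is at the origin; VP runs at -134.5° with length 29.9, so P = (-20.96, -21.33). ∠VPC = 145.2° gives PC at -169.3° from the x-axis; with |PC| = 24.1, C = (-44.64, -25.80). The perpendicularity gives CG at right angles to PC, so CG runs at 100.7°; with |CG| = 11.2, G = (-46.72, -14.80). ∠CGU = 118.3° gives GU at 39.00° from the x-axis; with |GU| = 9.4, U = (-39.41, -8.880). ∠GUT = 109.0° gives UT at -32.00° from the x-axis; with |UT| = 22.7, T = (-20.16, -20.91). UT ⟂ TE, so TE runs at -122.0°; with |TE| = 11.2, E = (-26.10, -30.41). Then |VE| = |E − V| = 40.07.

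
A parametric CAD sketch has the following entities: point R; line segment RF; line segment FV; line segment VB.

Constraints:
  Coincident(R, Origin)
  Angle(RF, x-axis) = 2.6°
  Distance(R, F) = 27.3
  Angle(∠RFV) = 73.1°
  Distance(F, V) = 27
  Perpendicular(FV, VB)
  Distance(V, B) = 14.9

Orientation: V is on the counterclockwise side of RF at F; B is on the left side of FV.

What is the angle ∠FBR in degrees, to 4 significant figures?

59.37°

∠RFV = 73.1°, so FV runs at 2.6° + (180° − 73.1°) = 109.5° from the x-axis; with |FV| = 27.0, V = F + 27.0·(cos 109.5°, sin 109.5°) = (18.26, 26.69). FV ⟂ VB; with |VB| = 14.9 on the left of FV, B = V + 14.9·(-0.9426, -0.3338) = (4.214, 21.72). Then cos ∠FBR = BF·BR / (|BF||BR|), giving 59.37°.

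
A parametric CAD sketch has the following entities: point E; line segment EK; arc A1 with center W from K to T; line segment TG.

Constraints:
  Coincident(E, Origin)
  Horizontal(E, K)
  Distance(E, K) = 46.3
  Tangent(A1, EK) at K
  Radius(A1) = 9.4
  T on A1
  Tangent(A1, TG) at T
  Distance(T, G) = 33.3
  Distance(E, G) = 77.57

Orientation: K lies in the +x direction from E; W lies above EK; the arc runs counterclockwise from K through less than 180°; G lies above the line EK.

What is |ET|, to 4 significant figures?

55.08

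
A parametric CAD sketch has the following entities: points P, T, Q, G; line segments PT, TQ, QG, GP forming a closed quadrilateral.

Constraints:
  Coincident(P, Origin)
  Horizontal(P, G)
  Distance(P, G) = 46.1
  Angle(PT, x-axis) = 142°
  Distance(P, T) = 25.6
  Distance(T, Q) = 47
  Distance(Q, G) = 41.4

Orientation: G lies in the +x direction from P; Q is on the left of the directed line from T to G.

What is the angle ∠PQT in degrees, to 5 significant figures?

32.903°

Checks: |TQ| = 47.00 ✓; |QG| = 41.40 ✓.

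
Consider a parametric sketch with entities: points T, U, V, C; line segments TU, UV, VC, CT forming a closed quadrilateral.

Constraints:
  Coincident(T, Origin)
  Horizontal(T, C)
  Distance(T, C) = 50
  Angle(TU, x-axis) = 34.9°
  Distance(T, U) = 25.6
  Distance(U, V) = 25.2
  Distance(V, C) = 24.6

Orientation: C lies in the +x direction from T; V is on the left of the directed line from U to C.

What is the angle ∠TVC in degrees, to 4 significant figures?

74.78°

Checks: |UV| = 25.20 ✓; |VC| = 24.60 ✓.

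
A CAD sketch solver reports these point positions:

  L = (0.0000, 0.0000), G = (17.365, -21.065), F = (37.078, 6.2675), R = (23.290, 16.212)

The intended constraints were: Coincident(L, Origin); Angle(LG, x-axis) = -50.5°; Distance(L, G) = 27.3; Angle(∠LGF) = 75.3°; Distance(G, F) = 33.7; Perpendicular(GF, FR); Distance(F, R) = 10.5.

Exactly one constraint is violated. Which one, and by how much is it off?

Distance(F, R) = 10.5 — off by 6.50.

L = (0.00, 0.00) ✓; LG at -50.50° ✓; |LG| = 27.30 ✓; ∠LGF = 75.30° ✓; |GF| = 33.70 ✓; ∠(GF, FR) = 90.00° ✓; |FR| = 17.00 ✗.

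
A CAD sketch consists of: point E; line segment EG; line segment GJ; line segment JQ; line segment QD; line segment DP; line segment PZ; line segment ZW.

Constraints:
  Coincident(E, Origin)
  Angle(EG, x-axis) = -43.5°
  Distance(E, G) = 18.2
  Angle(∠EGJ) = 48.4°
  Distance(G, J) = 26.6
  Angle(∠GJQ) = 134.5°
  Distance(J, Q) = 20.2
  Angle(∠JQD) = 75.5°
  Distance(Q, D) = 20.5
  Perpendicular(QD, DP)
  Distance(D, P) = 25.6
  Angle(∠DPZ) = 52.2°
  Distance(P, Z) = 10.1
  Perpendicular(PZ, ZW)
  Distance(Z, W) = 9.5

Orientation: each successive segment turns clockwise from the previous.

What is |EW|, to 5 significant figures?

6.8471

E is at the origin; EG runs at -43.5° with length 18.2, so G = (13.202, -12.528). ∠EGJ = 48.4° gives GJ at -175.10° from the x-axis; with |GJ| = 26.6, J = (-13.301, -14.800). ∠GJQ = 134.5° gives JQ at 139.40° from the x-axis; with |JQ| = 20.2, Q = (-28.638, -1.6545). ∠JQD = 75.5° gives QD at 34.900° from the x-axis; with |QD| = 20.5, D = (-11.825, 10.074). QD is perpendicular to DP, so DP runs at -55.100°; with |DP| = 25.6, P = (2.8218, -10.921). ∠DPZ = 52.2° gives PZ at 177.10° from the x-axis; with |PZ| = 10.1, Z = (-7.2653, -10.410). PZ ⟂ ZW, so ZW runs at 87.100°; with |ZW| = 9.5, W = (-6.7846, -0.92258). Then |EW| = |W − E| = 6.8471.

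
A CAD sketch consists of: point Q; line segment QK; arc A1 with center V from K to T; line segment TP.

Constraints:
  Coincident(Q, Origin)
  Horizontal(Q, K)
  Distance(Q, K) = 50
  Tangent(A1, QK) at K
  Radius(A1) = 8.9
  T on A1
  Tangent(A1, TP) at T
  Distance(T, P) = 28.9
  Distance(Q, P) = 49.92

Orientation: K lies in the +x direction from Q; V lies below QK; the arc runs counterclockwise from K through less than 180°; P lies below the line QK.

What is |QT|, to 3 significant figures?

41.9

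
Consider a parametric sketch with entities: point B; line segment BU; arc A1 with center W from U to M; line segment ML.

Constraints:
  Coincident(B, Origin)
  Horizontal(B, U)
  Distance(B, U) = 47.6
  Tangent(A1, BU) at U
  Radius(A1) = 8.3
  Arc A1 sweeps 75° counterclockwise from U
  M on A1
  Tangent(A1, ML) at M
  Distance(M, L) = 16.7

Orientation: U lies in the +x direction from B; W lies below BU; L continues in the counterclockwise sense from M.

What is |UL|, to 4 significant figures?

25.47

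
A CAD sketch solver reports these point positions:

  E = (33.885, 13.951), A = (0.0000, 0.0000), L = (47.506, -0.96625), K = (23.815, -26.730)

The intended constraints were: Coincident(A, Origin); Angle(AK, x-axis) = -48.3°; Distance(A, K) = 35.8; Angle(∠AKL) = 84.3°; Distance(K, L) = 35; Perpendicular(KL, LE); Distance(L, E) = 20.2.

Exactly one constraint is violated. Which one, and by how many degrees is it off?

Perpendicular(KL, LE) — off by 5.00°.

A = (0.00, 0.00) ✓; AK at -48.30° ✓; |AK| = 35.80 ✓; ∠AKL = 84.30° ✓; |KL| = 35.00 ✓; ∠(KL, LE) = 85.00° ✗; |LE| = 20.20 ✓.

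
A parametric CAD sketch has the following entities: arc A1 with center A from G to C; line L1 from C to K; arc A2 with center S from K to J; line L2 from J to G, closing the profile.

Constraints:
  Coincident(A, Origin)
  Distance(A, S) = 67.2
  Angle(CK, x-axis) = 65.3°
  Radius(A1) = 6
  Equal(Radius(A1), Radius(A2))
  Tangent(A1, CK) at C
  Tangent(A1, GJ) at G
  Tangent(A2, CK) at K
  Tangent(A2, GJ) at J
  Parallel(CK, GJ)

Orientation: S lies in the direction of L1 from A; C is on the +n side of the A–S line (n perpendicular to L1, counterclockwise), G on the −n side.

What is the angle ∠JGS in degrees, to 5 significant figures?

5.1022°

The slot axis is L1's direction at 65.3°, so u = (cos 65.3°, sin 65.3°) = (0.41787, 0.90851) and n = (−sin 65.3°, cos 65.3°) = (-0.90851, 0.41787). A is at the origin and S lies 67.2 along u from A, so S = 67.2·u = (28.081, 61.052). Tangency of A1 to both parallel lines with radius 6.0 puts C and G at A ± 6.0·n: C = (-5.4510, 2.5072), G = (5.4510, -2.5072). Equal radii place K and J the same way about S: K = S + 6.0·n = (22.630, 63.559), J = S − 6.0·n = (33.532, 58.545). Then cos ∠JGS = GJ·GS / (|GJ||GS|), giving 5.1022°.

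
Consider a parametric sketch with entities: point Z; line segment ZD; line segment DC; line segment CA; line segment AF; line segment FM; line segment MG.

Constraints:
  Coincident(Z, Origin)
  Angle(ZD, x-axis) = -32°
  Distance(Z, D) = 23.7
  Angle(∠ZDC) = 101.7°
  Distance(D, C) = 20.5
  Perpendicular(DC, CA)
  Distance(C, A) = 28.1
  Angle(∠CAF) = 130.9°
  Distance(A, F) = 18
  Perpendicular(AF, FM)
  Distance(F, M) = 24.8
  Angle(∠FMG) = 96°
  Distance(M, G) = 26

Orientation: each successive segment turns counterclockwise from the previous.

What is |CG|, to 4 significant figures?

12.27

Z is at the origin; ZD runs at -32.0° with length 23.7, so D = (20.10, -12.56). ∠ZDC = 101.7° gives DC at 46.30° from the x-axis; with |DC| = 20.5, C = (34.26, 2.262). The perpendicularity gives CA at right angles to DC, so CA runs at 136.3°; with |CA| = 28.1, A = (13.95, 21.68). ∠CAF = 130.9° gives AF at -174.6° from the x-axis; with |AF| = 18.0, F = (-3.974, 19.98). AF ⟂ FM, so FM runs at -84.60°; with |FM| = 24.8, M = (-1.640, -4.708). ∠FMG = 96.0° gives MG at -0.6000° from the x-axis; with |MG| = 26.0, G = (24.36, -4.981). Then |CG| = |G − C| = 12.27.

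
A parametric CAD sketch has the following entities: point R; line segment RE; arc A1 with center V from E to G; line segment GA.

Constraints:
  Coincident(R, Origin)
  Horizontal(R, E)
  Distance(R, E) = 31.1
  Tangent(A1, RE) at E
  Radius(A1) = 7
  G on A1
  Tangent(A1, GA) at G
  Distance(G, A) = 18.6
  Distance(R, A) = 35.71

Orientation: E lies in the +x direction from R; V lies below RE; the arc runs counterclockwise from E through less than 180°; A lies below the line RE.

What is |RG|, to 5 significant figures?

25.161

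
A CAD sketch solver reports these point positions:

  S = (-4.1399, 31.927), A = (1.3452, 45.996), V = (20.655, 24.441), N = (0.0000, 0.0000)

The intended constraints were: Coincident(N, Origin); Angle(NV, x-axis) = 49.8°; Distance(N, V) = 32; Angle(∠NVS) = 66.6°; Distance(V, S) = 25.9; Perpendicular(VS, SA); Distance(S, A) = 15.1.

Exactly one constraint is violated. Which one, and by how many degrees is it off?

Perpendicular(VS, SA) — off by 4.50°.

N = (0.00, 0.00) ✓; NV at 49.80° ✓; |NV| = 32.00 ✓; ∠NVS = 66.60° ✓; |VS| = 25.90 ✓; ∠(VS, SA) = 94.50° ✗; |SA| = 15.10 ✓.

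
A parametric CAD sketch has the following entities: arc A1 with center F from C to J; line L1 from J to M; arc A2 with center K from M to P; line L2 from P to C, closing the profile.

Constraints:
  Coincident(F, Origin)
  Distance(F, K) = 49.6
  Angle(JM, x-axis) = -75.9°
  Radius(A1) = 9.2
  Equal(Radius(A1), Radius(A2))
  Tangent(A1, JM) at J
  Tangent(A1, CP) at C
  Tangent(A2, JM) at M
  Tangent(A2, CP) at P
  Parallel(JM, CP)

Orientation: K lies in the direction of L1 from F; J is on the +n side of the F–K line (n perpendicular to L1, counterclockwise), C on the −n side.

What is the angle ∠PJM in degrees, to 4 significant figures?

20.35°

The slot axis is L1's direction at -75.9°, so u = (cos -75.9°, sin -75.9°) = (0.2436, -0.9699) and n = (−sin -75.9°, cos -75.9°) = (0.9699, 0.2436). F is at the origin and K lies 49.6 along u from F, so K = 49.6·u = (12.08, -48.11). Tangency of A1 to both parallel lines with radius 9.2 puts J and C at F ± 9.2·n: J = (8.923, 2.241), C = (-8.923, -2.241). Equal radii place M and P the same way about K: M = K + 9.2·n = (21.01, -45.86), P = K − 9.2·n = (3.160, -50.35). Then cos ∠PJM = JP·JM / (|JP||JM|), giving 20.35°.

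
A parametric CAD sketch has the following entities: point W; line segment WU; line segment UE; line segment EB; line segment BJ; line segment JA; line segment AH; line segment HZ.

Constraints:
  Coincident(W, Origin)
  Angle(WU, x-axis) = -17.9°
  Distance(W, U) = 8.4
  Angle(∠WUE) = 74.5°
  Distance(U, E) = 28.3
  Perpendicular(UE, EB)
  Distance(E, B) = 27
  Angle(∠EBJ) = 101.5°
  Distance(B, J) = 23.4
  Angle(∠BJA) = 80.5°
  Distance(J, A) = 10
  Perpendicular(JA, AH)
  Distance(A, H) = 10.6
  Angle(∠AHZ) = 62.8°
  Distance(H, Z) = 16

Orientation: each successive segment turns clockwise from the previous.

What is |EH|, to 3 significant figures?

24.8

W is at the origin; WU runs at -17.9° with length 8.4, so U = (7.99, -2.58). ∠WUE = 74.5° gives UE at -123° from the x-axis; with |UE| = 28.3, E = (-7.59, -26.2). The perpendicularity gives EB at right angles to UE, so EB runs at 147°; with |EB| = 27.0, B = (-30.1, -11.3). ∠EBJ = 101.5° gives BJ at 68.1° from the x-axis; with |BJ| = 23.4, J = (-21.4, 10.4). ∠BJA = 80.5° gives JA at -31.4° from the x-axis; with |JA| = 10.0, A = (-12.9, 5.16). The perpendicularity gives AH at right angles to JA, so AH runs at -121°; with |AH| = 10.6, H = (-18.4, -3.89). Then |EH| = |H − E| = 24.8.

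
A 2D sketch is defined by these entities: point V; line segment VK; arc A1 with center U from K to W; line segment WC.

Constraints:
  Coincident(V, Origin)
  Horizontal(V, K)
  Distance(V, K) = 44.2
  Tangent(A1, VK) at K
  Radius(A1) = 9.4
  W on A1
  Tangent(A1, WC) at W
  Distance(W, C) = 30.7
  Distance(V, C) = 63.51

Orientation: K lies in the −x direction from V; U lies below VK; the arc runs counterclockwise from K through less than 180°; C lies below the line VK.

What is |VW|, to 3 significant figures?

54.6

Checks: V = (0.00, 0.00) ✓; |UW| = 9.400 ✓; ∠(UW, WC) = 90.00° ✓; |WC| = 30.70 ✓; |VC| = 63.51 ✓.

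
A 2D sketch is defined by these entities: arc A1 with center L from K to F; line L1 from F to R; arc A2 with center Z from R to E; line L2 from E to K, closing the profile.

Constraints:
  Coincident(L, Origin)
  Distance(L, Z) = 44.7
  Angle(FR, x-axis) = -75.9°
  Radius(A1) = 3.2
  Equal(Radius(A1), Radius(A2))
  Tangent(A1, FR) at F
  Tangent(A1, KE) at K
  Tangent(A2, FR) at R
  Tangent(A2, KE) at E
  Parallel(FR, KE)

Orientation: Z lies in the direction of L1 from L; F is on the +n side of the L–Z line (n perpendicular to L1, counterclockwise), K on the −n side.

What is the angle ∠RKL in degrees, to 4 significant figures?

81.85°

Tangency of A1 to both parallel lines with radius 3.2 puts F and K at L ± 3.2·n: F = (3.104, 0.7796), K = (-3.104, -0.7796). Equal radii place R and E the same way about Z: R = Z + 3.2·n = (13.99, -42.57), E = Z − 3.2·n = (7.786, -44.13). Then cos ∠RKL = KR·KL / (|KR||KL|), giving 81.85°.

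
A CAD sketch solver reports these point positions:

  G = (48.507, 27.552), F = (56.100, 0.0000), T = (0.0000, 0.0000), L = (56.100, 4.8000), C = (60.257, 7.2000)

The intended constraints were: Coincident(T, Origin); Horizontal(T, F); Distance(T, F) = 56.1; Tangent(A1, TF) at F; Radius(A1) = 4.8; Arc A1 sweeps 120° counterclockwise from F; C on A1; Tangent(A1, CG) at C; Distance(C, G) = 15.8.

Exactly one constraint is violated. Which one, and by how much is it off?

Distance(C, G) = 15.8 — off by 7.70.

T = (0.00, 0.00) ✓; T.y = 0.00, F.y = 0.00 ✓; |TF| = 56.10 ✓; ∠(LF, FT) = 90.00° ✓; |LF| = 4.800 ✓; bearing(L→C) − bearing(L→F) = 120.0° ✓; |LC| = 4.800 ✓; ∠(LC, CG) = 90.00° ✓; |CG| = 23.50 ✗.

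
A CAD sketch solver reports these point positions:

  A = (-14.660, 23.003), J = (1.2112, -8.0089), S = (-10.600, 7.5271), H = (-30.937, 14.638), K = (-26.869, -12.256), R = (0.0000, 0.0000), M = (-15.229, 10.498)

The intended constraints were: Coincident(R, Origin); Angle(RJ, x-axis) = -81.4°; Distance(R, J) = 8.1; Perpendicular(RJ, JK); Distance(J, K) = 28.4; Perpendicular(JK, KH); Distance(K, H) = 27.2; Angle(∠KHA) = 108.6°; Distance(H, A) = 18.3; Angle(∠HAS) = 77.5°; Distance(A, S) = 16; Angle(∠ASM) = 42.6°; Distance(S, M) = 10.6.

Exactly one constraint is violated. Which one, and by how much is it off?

Distance(S, M) = 10.6 — off by 5.10.

R = (0.00, 0.00) ✓; RJ at -81.40° ✓; |RJ| = 8.100 ✓; ∠(RJ, JK) = 90.00° ✓; |JK| = 28.40 ✓; ∠(JK, KH) = 90.00° ✓; |KH| = 27.20 ✓; ∠KHA = 108.6° ✓; |HA| = 18.30 ✓; ∠HAS = 77.50° ✓; |AS| = 16.00 ✓; ∠ASM = 42.61° ✓; |SM| = 5.500 ✗.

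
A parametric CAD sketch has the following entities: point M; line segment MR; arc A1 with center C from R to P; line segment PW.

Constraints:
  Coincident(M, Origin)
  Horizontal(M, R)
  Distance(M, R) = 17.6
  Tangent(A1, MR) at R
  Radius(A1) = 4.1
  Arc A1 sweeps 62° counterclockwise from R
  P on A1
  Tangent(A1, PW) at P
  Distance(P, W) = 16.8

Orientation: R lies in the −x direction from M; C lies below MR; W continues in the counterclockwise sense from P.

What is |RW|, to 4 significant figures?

20.54

On A1, R sits at bearing 90° from C; a 62° counterclockwise sweep puts P at bearing 152°, so P = C + 4.1·(cos 152°, sin 152°) = (-21.22, -2.175). The tangent condition forces CP to be normal to PW, so PW runs along (−sin 152°, cos 152°); with |PW| = 16.8, W = (-29.11, -17.01). Then |RW| = |W − R| = 20.54.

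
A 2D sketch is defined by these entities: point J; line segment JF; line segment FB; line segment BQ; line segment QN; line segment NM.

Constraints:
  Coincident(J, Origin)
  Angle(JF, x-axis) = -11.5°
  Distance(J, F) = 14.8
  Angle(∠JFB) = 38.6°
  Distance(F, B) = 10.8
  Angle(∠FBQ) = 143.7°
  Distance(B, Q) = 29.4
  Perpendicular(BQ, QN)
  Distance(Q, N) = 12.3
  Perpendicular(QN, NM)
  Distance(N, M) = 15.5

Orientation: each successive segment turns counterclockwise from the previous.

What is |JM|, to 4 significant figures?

9.450

BQ is perpendicular to QN, so QN runs at -103.8°; with |QN| = 12.3, N = (-23.91, 0.4027). The perpendicularity gives NM at right angles to QN, so NM runs at -13.80°; with |NM| = 15.5, M = (-8.857, -3.295). Then |JM| = |M − J| = 9.450.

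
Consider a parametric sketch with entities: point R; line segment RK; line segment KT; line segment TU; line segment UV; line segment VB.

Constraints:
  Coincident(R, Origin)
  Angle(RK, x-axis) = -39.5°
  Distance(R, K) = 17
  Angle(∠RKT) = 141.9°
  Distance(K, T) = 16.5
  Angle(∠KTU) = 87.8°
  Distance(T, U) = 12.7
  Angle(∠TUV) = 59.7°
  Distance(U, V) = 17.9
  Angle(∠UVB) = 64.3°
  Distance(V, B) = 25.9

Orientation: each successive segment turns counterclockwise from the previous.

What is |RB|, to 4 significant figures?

41.97

∠TUV = 59.7° gives UV at -148.9° from the x-axis; with |UV| = 17.9, V = (14.11, -7.764). ∠UVB = 64.3° gives VB at -33.20° from the x-axis; with |VB| = 25.9, B = (35.78, -21.95). Then |RB| = |B − R| = 41.97.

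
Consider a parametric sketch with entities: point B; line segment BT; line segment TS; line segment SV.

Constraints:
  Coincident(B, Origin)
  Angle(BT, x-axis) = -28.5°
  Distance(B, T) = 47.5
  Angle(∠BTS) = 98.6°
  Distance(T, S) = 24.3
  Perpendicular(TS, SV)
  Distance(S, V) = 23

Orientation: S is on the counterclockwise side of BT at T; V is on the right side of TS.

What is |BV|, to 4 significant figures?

76.69

∠BTS = 98.6°, so TS runs at -28.5° + (180° − 98.6°) = 52.90° from the x-axis; with |TS| = 24.3, S = T + 24.3·(cos 52.90°, sin 52.90°) = (56.40, -3.284). The perpendicularity gives SV at right angles to TS; with |SV| = 23.0 on the right of TS, V = S + 23.0·(0.7976, -0.6032) = (74.75, -17.16). Then |BV| = |V − B| = 76.69.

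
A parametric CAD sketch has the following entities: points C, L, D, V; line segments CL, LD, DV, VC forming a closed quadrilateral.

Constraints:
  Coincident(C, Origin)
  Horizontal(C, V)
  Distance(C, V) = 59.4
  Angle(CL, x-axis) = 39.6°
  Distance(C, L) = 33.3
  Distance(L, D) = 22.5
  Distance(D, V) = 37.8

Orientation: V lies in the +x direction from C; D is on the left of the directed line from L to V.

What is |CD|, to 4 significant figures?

55.77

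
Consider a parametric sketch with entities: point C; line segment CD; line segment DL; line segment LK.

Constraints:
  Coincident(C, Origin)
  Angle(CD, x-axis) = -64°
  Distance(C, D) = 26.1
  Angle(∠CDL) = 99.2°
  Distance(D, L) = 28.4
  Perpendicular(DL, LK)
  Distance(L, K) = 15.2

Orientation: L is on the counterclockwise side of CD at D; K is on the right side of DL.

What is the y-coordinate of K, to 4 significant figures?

-29.80

∠CDL = 99.2°, so DL runs at -64.0° + (180° − 99.2°) = 16.80° from the x-axis; with |DL| = 28.4, L = D + 28.4·(cos 16.80°, sin 16.80°) = (38.63, -15.25). DL ⟂ LK; with |LK| = 15.2 on the right of DL, K = L + 15.2·(0.2890, -0.9573) = (43.02, -29.80). So K.y = -29.80.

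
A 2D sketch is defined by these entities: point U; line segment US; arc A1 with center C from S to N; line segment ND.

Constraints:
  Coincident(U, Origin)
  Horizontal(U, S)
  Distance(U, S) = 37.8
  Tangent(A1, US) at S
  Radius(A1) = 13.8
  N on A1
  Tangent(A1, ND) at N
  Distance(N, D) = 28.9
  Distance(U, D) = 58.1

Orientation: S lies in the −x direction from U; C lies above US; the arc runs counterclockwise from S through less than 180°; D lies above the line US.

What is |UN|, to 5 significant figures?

31.373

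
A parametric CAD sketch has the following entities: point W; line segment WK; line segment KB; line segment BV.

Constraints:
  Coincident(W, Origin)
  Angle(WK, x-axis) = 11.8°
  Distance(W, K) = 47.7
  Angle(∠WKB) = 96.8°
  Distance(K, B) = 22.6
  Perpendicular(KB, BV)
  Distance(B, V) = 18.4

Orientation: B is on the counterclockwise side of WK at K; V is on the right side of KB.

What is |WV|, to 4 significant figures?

71.57

W is at the origin; WK runs at 11.8° with length 47.7, so K = 47.7·(cos 11.8°, sin 11.8°) = (46.69, 9.754). ∠WKB = 96.8°, so KB runs at 11.8° + (180° − 96.8°) = 95.00° from the x-axis; with |KB| = 22.6, B = K + 22.6·(cos 95.00°, sin 95.00°) = (44.72, 32.27). The perpendicularity gives BV at right angles to KB; with |BV| = 18.4 on the right of KB, V = B + 18.4·(0.9962, 0.08716) = (63.05, 33.87). Then |WV| = |V − W| = 71.57.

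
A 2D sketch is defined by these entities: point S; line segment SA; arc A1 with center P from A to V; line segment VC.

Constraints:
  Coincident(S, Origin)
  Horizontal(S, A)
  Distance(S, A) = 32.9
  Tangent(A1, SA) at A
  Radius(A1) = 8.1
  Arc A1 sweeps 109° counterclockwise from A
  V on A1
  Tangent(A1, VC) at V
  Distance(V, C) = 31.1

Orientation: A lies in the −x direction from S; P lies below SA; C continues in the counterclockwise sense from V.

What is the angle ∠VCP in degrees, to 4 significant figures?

14.60°

S is at the origin; S and A share the same y with |SA| = 32.9 and A on the −x side, so A = (-32.90, 0.000). Since A1 is tangent to SA there, PA ⟂ SA, so P = A + (0, -8.1) = (-32.90, -8.100). On A1, A sits at bearing 90° from P; a 109° counterclockwise sweep puts V at bearing 199°, so V = P + 8.1·(cos 199°, sin 199°) = (-40.56, -10.74). Since A1 is tangent to VC there, PV ⟂ VC, so VC runs along (−sin 199°, cos 199°); with |VC| = 31.1, C = (-30.43, -40.14). Then cos ∠VCP = CV·CP / (|CV||CP|), giving 14.60°.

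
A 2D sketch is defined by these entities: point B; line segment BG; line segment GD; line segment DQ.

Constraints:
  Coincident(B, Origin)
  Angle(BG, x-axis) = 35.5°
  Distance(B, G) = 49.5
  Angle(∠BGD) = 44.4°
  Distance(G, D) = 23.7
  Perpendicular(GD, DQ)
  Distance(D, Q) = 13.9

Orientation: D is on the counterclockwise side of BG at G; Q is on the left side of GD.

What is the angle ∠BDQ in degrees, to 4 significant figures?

18.62°

B is at the origin; BG runs at 35.5° with length 49.5, so G = 49.5·(cos 35.5°, sin 35.5°) = (40.30, 28.74). ∠BGD = 44.4°, so GD runs at 35.5° + (180° − 44.4°) = 171.1° from the x-axis; with |GD| = 23.7, D = G + 23.7·(cos 171.1°, sin 171.1°) = (16.88, 32.41). GD ⟂ DQ; with |DQ| = 13.9 on the left of GD, Q = D + 13.9·(-0.1547, -0.9880) = (14.73, 18.68). Then cos ∠BDQ = DB·DQ / (|DB||DQ|), giving 18.62°.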